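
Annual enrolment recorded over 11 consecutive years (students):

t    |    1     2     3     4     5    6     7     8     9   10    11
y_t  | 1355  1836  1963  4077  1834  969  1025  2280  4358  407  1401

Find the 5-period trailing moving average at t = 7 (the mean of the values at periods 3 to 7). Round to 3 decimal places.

1973.600

Sum of periods 3–7: 1963 + 4077 + 1834 + 969 + 1025 = 9868
Divide by 5: 9868 / 5 = 1973.600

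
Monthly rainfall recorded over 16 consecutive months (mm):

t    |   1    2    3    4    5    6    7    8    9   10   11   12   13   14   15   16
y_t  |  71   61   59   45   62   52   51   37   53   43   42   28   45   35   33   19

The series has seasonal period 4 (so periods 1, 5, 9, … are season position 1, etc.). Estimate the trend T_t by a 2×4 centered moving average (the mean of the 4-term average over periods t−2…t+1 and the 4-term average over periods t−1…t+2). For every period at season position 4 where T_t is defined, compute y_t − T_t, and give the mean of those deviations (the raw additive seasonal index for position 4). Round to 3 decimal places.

Season position 4 occurs at t = 4, 8, 12 (where T_t is defined).
t=4: T_4 = 55.62500; y_4 − T_4 = 45 − 55.62500 = -10.62500
t=8: T_8 = 47.12500; y_8 − T_8 = 37 − 47.12500 = -10.12500
t=12: T_12 = 38.50000; y_12 − T_12 = 28 − 38.50000 = -10.50000
Mean deviation: (-10.62500 + -10.12500 + -10.50000) / 3 = -10.417

-10.417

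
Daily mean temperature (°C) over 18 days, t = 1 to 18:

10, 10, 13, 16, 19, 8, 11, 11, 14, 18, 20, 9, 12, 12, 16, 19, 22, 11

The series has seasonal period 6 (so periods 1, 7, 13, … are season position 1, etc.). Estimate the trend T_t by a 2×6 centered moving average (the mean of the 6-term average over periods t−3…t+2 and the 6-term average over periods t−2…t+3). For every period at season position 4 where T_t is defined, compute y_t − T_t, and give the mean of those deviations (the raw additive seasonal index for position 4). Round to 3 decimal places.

3.667

Season position 4 occurs at t = 4, 10 (where T_t is defined).
t=4: T_4 = 12.75000; y_4 − T_4 = 16 − 12.75000 = 3.25000
t=10: T_10 = 13.91667; y_10 − T_10 = 18 − 13.91667 = 4.08333
Mean deviation: (3.25000 + 4.08333) / 2 = 3.667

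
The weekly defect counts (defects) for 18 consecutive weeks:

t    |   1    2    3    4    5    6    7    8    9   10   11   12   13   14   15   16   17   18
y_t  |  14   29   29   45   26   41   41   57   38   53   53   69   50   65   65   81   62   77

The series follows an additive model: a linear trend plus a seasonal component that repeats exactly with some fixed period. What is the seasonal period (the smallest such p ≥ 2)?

First differences y_{t+1} − y_t: 15, 0, 16, -19, 15, 0, 16, -19, 15, 0, …
The difference pattern repeats every 4 terms and not for any smaller step, so p = 4.

4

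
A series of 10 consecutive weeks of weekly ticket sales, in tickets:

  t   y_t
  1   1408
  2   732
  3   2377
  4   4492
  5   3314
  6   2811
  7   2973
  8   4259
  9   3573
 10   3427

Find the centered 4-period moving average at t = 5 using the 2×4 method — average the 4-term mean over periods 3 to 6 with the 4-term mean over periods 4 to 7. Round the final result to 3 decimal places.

Sum over 3–6: 2377 + 4492 + 3314 + 2811 = 12994
Sum over 4–7: 4492 + 3314 + 2811 + 2973 = 13590
CMA at t=5 = (12994 + 13590) / (2·4) = 26584 / 8 = 3323.000

3323.000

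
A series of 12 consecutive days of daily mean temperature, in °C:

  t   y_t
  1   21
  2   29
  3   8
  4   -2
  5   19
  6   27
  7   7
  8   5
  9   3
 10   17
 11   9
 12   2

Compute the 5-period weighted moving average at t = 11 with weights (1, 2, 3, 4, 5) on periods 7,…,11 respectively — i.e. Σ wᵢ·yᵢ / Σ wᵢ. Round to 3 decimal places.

9.267

Weighted sum: 1·7 + 2·5 + 3·3 + 4·17 + 5·9 = 7 + 10 + 9 + 68 + 45 = 139
Weight total: 1 + 2 + 3 + 4 + 5 = 15
WMA = 139 / 15 = 9.267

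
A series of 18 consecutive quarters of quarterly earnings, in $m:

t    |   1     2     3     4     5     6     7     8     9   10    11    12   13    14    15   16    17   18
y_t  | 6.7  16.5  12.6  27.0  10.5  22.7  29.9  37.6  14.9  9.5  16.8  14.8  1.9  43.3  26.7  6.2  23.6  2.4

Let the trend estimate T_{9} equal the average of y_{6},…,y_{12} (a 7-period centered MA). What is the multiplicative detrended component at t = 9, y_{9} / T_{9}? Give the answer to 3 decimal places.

Trend T_9 = (22.7 + 29.9 + 37.6 + 14.9 + 9.5 + 16.8 + 14.8) / 7 = 146.2/7 = 20.88571
Ratio to trend: 14.9 / 20.88571 = 0.713

0.713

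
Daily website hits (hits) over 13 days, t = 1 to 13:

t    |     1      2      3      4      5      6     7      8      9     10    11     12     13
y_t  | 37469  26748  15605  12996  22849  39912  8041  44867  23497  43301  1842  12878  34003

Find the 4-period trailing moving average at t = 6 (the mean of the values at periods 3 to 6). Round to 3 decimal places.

Sum of periods 3–6: 15605 + 12996 + 22849 + 39912 = 91362
Divide by 4: 91362 / 4 = 22840.500

22840.500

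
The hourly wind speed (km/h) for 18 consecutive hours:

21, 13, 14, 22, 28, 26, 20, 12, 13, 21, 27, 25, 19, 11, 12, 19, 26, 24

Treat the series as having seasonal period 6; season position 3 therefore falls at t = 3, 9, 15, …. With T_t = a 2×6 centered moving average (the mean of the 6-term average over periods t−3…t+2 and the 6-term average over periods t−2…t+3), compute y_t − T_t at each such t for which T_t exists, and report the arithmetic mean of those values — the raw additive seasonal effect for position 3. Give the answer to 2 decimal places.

-6.67

Season position 3 occurs at t = 9, 15 (where T_t is defined).
t=9: T_9 = 19.7500; y_9 − T_9 = 13 − 19.7500 = -6.7500
t=15: T_15 = 18.5833; y_15 − T_15 = 12 − 18.5833 = -6.5833
Mean deviation: (-6.7500 + -6.5833) / 2 = -6.67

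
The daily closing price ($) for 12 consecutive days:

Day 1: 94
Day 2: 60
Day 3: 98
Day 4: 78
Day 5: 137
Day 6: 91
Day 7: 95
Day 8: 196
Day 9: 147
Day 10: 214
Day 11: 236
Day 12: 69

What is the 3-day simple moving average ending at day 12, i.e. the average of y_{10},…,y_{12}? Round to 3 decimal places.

173.000

Sum of periods 10–12: 214 + 236 + 69 = 519
Divide by 3: 519 / 3 = 173.000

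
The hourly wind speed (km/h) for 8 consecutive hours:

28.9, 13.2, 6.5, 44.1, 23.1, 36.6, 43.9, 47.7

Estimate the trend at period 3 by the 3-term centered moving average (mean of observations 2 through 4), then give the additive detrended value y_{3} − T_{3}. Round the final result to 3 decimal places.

Trend T_3 = (13.2 + 6.5 + 44.1) / 3 = 63.8/3 = 21.26667
Detrended value: 6.5 − 21.26667 = -14.767

-14.767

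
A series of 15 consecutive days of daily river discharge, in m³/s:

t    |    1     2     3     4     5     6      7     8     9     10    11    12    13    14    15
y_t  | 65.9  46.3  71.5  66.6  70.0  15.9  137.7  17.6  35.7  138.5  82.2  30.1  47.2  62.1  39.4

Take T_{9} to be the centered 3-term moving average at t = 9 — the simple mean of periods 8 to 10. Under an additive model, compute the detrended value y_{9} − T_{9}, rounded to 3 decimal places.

-28.233

Trend T_9 = (17.6 + 35.7 + 138.5) / 3 = 191.8/3 = 63.93333
Detrended value: 35.7 − 63.93333 = -28.233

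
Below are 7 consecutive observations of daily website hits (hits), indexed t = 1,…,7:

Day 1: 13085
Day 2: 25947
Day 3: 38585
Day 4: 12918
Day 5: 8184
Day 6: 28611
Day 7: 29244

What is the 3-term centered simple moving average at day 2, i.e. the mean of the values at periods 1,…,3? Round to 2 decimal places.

25872.33

Sum of periods 1–3: 13085 + 25947 + 38585 = 77617
Divide by 3: 77617 / 3 = 25872.33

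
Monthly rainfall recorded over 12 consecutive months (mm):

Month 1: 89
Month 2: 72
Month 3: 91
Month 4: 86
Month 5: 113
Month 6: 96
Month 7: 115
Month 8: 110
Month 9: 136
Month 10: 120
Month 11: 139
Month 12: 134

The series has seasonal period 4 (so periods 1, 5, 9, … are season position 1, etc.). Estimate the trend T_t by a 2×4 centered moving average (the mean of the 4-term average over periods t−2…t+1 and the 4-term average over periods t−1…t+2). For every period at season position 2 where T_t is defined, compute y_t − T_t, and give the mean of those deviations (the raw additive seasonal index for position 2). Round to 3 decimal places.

-9.375

Season position 2 occurs at t = 6, 10 (where T_t is defined).
t=6: T_6 = 105.50000; y_6 − T_6 = 96 − 105.50000 = -9.50000
t=10: T_10 = 129.25000; y_10 − T_10 = 120 − 129.25000 = -9.25000
Mean deviation: (-9.50000 + -9.25000) / 2 = -9.375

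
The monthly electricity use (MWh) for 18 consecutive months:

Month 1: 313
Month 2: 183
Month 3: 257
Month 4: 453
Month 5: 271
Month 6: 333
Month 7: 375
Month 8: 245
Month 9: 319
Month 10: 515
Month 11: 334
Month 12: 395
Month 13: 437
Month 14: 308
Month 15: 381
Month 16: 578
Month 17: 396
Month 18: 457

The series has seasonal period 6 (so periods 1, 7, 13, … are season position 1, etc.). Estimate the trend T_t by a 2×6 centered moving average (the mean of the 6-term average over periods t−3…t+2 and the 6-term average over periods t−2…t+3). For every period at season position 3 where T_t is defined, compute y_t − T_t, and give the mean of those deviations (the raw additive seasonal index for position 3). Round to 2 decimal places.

Season position 3 occurs at t = 9, 15 (where T_t is defined).
t=9: T_9 = 358.6667; y_9 − T_9 = 319 − 358.6667 = -39.6667
t=15: T_15 = 421.0000; y_15 − T_15 = 381 − 421.0000 = -40.0000
Mean deviation: (-39.6667 + -40.0000) / 2 = -39.83

-39.83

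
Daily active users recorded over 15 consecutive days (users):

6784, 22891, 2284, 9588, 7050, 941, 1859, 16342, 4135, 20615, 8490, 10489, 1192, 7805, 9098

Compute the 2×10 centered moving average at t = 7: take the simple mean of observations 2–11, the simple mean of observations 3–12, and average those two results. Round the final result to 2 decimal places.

Sum over 2–11: 22891 + 2284 + 9588 + 7050 + 941 + 1859 + 16342 + 4135 + 20615 + 8490 = 94195
Sum over 3–12: 2284 + 9588 + 7050 + 941 + 1859 + 16342 + 4135 + 20615 + 8490 + 10489 = 81793
CMA at t=7 = (94195 + 81793) / (2·10) = 175988 / 20 = 8799.40

8799.40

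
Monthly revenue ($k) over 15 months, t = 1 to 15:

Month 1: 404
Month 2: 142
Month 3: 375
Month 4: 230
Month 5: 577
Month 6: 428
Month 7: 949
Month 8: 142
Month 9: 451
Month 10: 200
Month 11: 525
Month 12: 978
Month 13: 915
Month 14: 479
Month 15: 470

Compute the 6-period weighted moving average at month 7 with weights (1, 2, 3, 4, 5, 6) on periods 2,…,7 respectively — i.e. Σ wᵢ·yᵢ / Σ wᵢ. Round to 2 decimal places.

Weighted sum: 1·142 + 2·375 + 3·230 + 4·577 + 5·428 + 6·949 = 142 + 750 + 690 + 2308 + 2140 + 5694 = 11724
Weight total: 1 + 2 + 3 + 4 + 5 + 6 = 21
WMA = 11724 / 21 = 558.29

558.29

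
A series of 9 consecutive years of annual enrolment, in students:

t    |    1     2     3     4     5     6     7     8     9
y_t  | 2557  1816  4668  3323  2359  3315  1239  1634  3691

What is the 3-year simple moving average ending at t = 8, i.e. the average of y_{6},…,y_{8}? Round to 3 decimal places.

2062.667

Sum of periods 6–8: 3315 + 1239 + 1634 = 6188
Divide by 3: 6188 / 3 = 2062.667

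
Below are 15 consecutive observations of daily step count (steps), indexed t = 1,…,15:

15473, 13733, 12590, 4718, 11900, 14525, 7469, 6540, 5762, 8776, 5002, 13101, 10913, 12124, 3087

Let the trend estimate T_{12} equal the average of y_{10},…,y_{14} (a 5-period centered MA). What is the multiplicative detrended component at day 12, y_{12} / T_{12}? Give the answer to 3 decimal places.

1.312

Trend T_12 = (8776 + 5002 + 13101 + 10913 + 12124) / 5 = 49916/5 = 9983.20000
Ratio to trend: 13101 / 9983.20000 = 1.312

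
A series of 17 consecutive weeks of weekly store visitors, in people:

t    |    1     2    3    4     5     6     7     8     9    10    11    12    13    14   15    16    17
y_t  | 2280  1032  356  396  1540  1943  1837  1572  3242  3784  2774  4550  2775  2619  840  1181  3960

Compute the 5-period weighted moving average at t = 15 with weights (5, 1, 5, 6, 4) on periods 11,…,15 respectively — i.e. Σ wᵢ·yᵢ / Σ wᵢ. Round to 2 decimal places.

2446.14

Weighted sum: 5·2774 + 1·4550 + 5·2775 + 6·2619 + 4·840 = 13870 + 4550 + 13875 + 15714 + 3360 = 51369
Weight total: 5 + 1 + 5 + 6 + 4 = 21
WMA = 51369 / 21 = 2446.14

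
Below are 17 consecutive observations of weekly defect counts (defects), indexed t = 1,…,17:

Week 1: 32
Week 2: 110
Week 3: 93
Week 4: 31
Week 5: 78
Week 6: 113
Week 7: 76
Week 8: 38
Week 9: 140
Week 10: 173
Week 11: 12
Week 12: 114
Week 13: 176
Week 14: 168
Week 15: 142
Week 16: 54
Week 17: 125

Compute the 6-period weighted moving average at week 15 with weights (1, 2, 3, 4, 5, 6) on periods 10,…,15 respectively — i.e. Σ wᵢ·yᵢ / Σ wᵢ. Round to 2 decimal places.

139.76

Weighted sum: 1·173 + 2·12 + 3·114 + 4·176 + 5·168 + 6·142 = 173 + 24 + 342 + 704 + 840 + 852 = 2935
Weight total: 1 + 2 + 3 + 4 + 5 + 6 = 21
WMA = 2935 / 21 = 139.76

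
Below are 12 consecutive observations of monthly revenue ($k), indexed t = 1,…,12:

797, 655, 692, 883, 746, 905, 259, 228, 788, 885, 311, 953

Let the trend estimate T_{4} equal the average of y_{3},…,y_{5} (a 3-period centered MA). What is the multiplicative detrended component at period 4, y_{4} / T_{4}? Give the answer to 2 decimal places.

1.14

Trend T_4 = (692 + 883 + 746) / 3 = 2321/3 = 773.6667
Ratio to trend: 883 / 773.6667 = 1.14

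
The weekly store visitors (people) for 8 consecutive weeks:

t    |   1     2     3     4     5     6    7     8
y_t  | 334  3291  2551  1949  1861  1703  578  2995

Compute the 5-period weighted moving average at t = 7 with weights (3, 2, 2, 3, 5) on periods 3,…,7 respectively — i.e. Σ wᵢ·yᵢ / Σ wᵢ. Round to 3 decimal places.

Weighted sum: 3·2551 + 2·1949 + 2·1861 + 3·1703 + 5·578 = 7653 + 3898 + 3722 + 5109 + 2890 = 23272
Weight total: 3 + 2 + 2 + 3 + 5 = 15
WMA = 23272 / 15 = 1551.467

1551.467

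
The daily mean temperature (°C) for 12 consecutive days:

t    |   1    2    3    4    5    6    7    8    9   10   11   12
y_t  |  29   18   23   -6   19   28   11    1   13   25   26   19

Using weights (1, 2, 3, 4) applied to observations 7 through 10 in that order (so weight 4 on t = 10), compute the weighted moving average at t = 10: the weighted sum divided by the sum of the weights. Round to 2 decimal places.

15.20

Weighted sum: 1·11 + 2·1 + 3·13 + 4·25 = 11 + 2 + 39 + 100 = 152
Weight total: 1 + 2 + 3 + 4 = 10
WMA = 152 / 10 = 15.20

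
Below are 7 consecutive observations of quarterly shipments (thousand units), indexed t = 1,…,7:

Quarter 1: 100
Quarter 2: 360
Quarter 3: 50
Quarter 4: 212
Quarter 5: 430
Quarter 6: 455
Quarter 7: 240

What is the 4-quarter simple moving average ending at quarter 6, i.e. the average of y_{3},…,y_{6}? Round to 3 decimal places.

Sum of periods 3–6: 50 + 212 + 430 + 455 = 1147
Divide by 4: 1147 / 4 = 286.750

286.750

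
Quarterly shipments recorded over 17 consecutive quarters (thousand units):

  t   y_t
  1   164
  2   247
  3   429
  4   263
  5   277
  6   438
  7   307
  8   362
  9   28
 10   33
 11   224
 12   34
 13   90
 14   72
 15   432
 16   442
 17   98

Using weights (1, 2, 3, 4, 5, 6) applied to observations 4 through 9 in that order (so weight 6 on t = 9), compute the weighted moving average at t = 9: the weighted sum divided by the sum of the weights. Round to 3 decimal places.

254.143

Weighted sum: 1·263 + 2·277 + 3·438 + 4·307 + 5·362 + 6·28 = 263 + 554 + 1314 + 1228 + 1810 + 168 = 5337
Weight total: 1 + 2 + 3 + 4 + 5 + 6 = 21
WMA = 5337 / 21 = 254.143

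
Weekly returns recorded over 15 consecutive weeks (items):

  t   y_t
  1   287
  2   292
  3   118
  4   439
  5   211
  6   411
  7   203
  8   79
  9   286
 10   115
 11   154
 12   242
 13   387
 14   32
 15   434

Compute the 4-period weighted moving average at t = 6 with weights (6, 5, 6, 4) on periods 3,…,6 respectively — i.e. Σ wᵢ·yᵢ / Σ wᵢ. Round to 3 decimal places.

276.810

Weighted sum: 6·118 + 5·439 + 6·211 + 4·411 = 708 + 2195 + 1266 + 1644 = 5813
Weight total: 6 + 5 + 6 + 4 = 21
WMA = 5813 / 21 = 276.810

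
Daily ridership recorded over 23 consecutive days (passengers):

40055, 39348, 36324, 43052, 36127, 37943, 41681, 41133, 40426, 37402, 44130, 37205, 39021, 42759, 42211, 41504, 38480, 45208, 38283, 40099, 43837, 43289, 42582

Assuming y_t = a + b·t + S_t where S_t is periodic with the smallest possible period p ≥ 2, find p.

7

First differences y_{t+1} − y_t: -707, -3024, 6728, -6925, 1816, 3738, -548, -707, -3024, 6728, -6925, 1816, 3738, -548, -707, -3024, …
The difference pattern repeats every 7 terms and not for any smaller step, so p = 7.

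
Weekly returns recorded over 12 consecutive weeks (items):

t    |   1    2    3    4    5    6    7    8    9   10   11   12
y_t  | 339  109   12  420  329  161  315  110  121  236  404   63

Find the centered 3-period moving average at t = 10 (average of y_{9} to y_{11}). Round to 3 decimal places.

253.667

Sum of periods 9–11: 121 + 236 + 404 = 761
Divide by 3: 761 / 3 = 253.667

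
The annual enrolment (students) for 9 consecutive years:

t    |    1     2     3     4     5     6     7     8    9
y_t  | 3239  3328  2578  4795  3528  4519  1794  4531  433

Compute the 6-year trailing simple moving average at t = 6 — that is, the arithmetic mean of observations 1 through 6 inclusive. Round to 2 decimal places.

3664.50

Sum of periods 1–6: 3239 + 3328 + 2578 + 4795 + 3528 + 4519 = 21987
Divide by 6: 21987 / 6 = 3664.50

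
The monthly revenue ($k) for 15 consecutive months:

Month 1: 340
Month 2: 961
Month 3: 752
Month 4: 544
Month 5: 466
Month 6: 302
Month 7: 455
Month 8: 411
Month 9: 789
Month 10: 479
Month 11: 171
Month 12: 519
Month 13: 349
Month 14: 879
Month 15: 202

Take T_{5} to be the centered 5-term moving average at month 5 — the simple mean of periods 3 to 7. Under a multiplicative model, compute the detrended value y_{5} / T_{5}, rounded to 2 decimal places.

Trend T_5 = (752 + 544 + 466 + 302 + 455) / 5 = 2519/5 = 503.8000
Ratio to trend: 466 / 503.8000 = 0.92

0.92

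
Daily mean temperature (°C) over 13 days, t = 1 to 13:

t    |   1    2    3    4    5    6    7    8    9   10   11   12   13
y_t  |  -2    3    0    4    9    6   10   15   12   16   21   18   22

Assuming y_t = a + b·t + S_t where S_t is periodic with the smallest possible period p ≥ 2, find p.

3

First differences y_{t+1} − y_t: 5, -3, 4, 5, -3, 4, 5, -3, …
The difference pattern repeats every 3 terms and not for any smaller step, so p = 3.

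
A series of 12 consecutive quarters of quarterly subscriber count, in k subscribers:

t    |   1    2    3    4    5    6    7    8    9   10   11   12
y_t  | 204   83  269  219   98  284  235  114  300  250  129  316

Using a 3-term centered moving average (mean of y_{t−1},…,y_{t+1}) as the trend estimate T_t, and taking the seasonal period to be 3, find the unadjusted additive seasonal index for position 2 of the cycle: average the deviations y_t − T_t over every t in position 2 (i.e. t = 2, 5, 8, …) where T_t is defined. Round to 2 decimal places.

Season position 2 occurs at t = 2, 5, 8, 11 (where T_t is defined).
t=2: T_2 = 185.3333; y_2 − T_2 = 83 − 185.3333 = -102.3333
t=5: T_5 = 200.3333; y_5 − T_5 = 98 − 200.3333 = -102.3333
t=8: T_8 = 216.3333; y_8 − T_8 = 114 − 216.3333 = -102.3333
t=11: T_11 = 231.6667; y_11 − T_11 = 129 − 231.6667 = -102.6667
Mean deviation: (-102.3333 + -102.3333 + -102.3333 + -102.6667) / 4 = -102.42

-102.42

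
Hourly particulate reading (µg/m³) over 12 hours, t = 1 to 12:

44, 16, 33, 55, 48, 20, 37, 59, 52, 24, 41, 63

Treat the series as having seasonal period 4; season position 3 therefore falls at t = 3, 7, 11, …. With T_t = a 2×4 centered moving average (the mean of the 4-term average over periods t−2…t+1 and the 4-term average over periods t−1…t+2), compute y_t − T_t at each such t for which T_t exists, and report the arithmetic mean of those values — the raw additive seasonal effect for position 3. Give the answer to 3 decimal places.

Season position 3 occurs at t = 3, 7 (where T_t is defined).
t=3: T_3 = 37.50000; y_3 − T_3 = 33 − 37.50000 = -4.50000
t=7: T_7 = 41.50000; y_7 − T_7 = 37 − 41.50000 = -4.50000
Mean deviation: (-4.50000 + -4.50000) / 2 = -4.500

-4.500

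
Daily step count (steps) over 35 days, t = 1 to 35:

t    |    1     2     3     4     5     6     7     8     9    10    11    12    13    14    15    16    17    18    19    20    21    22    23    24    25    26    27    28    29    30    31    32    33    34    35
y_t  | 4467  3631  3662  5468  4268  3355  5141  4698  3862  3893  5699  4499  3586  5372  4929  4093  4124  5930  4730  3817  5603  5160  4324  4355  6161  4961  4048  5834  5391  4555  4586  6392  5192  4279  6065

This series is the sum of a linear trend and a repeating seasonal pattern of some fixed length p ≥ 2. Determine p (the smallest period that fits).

7

First differences y_{t+1} − y_t: -836, 31, 1806, -1200, -913, 1786, -443, -836, 31, 1806, -1200, -913, 1786, -443, -836, 31, …
The difference pattern repeats every 7 terms and not for any smaller step, so p = 7.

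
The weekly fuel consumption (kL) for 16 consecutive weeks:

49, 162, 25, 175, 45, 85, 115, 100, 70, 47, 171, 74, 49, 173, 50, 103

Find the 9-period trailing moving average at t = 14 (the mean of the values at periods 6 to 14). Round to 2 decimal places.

Sum of periods 6–14: 85 + 115 + 100 + 70 + 47 + 171 + 74 + 49 + 173 = 884
Divide by 9: 884 / 9 = 98.22

98.22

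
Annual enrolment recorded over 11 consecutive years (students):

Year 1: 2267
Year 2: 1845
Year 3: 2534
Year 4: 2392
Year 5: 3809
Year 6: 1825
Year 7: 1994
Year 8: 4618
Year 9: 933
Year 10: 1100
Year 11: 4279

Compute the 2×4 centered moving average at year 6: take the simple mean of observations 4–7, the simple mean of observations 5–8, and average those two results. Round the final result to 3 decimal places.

2783.250

Sum over 4–7: 2392 + 3809 + 1825 + 1994 = 10020
Sum over 5–8: 3809 + 1825 + 1994 + 4618 = 12246
CMA at t=6 = (10020 + 12246) / (2·4) = 22266 / 8 = 2783.250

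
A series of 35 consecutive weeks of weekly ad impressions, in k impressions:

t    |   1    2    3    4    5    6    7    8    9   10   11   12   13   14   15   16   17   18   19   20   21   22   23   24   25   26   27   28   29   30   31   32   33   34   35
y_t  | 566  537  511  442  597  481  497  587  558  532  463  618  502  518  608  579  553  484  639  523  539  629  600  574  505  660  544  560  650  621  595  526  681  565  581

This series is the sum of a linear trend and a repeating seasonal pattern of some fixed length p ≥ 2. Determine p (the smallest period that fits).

First differences y_{t+1} − y_t: -29, -26, -69, 155, -116, 16, 90, -29, -26, -69, 155, -116, 16, 90, -29, -26, …
The difference pattern repeats every 7 terms and not for any smaller step, so p = 7.

7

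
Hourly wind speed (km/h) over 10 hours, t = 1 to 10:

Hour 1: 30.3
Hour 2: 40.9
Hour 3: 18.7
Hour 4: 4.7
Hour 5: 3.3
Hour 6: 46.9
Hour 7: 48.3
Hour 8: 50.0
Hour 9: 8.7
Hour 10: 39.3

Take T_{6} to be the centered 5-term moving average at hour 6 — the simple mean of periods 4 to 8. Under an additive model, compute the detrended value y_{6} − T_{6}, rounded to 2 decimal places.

Trend T_6 = (4.7 + 3.3 + 46.9 + 48.3 + 50.0) / 5 = 153.2/5 = 30.6400
Detrended value: 46.9 − 30.6400 = 16.26

16.26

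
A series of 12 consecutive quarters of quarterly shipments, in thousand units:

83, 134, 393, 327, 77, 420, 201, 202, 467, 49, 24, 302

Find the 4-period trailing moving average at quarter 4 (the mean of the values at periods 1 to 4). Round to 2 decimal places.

Sum of periods 1–4: 83 + 134 + 393 + 327 = 937
Divide by 4: 937 / 4 = 234.25

234.25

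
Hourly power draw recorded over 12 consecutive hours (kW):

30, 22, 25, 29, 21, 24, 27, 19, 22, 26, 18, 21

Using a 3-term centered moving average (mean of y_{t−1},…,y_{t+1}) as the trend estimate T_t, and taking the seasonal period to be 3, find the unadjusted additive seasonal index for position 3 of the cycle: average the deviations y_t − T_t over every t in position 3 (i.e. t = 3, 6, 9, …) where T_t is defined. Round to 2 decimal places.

-0.22

Season position 3 occurs at t = 3, 6, 9 (where T_t is defined).
t=3: T_3 = 25.3333; y_3 − T_3 = 25 − 25.3333 = -0.3333
t=6: T_6 = 24.0000; y_6 − T_6 = 24 − 24.0000 = 0.0000
t=9: T_9 = 22.3333; y_9 − T_9 = 22 − 22.3333 = -0.3333
Mean deviation: (-0.3333 + 0.0000 + -0.3333) / 3 = -0.22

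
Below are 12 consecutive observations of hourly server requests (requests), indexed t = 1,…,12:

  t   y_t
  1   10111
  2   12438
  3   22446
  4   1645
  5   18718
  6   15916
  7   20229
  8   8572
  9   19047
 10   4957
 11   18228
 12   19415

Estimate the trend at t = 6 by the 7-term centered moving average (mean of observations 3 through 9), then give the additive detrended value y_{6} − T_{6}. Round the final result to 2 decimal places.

691.29

Trend T_6 = (22446 + 1645 + 18718 + 15916 + 20229 + 8572 + 19047) / 7 = 106573/7 = 15224.7143
Detrended value: 15916 − 15224.7143 = 691.29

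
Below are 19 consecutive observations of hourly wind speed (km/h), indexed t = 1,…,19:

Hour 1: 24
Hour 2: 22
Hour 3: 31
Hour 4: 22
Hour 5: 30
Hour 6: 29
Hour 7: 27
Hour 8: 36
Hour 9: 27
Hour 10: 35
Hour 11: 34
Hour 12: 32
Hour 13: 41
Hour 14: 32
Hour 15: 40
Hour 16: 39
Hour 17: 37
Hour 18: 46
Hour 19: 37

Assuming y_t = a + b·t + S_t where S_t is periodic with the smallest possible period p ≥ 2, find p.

5

First differences y_{t+1} − y_t: -2, 9, -9, 8, -1, -2, 9, -9, 8, -1, -2, 9, …
The difference pattern repeats every 5 terms and not for any smaller step, so p = 5.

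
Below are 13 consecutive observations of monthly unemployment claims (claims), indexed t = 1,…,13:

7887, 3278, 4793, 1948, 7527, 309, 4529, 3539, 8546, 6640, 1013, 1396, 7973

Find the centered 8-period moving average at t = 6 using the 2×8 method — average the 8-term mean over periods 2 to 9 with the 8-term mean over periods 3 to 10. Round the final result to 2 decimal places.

4518.75

Sum over 2–9: 3278 + 4793 + 1948 + 7527 + 309 + 4529 + 3539 + 8546 = 34469
Sum over 3–10: 4793 + 1948 + 7527 + 309 + 4529 + 3539 + 8546 + 6640 = 37831
CMA at t=6 = (34469 + 37831) / (2·8) = 72300 / 16 = 4518.75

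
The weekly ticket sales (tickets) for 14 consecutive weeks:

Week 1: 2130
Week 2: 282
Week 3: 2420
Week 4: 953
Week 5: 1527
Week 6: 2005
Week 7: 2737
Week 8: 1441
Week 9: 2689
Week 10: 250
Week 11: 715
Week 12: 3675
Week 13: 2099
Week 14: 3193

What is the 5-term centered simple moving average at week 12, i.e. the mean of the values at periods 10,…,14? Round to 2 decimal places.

1986.40

Sum of periods 10–14: 250 + 715 + 3675 + 2099 + 3193 = 9932
Divide by 5: 9932 / 5 = 1986.40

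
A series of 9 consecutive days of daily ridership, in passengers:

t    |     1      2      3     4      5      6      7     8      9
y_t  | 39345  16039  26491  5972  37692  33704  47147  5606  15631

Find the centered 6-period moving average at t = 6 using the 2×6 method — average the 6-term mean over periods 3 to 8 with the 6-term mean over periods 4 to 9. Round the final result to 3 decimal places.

Sum over 3–8: 26491 + 5972 + 37692 + 33704 + 47147 + 5606 = 156612
Sum over 4–9: 5972 + 37692 + 33704 + 47147 + 5606 + 15631 = 145752
CMA at t=6 = (156612 + 145752) / (2·6) = 302364 / 12 = 25197.000

25197.000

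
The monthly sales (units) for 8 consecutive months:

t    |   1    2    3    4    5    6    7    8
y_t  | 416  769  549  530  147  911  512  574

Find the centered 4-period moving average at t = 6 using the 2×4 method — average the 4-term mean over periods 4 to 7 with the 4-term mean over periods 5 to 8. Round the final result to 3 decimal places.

Sum over 4–7: 530 + 147 + 911 + 512 = 2100
Sum over 5–8: 147 + 911 + 512 + 574 = 2144
CMA at t=6 = (2100 + 2144) / (2·4) = 4244 / 8 = 530.500

530.500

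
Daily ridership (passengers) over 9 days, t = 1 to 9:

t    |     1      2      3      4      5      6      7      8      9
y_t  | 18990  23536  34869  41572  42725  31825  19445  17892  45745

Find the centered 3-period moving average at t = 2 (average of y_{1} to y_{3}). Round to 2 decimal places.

25798.33

Sum of periods 1–3: 18990 + 23536 + 34869 = 77395
Divide by 3: 77395 / 3 = 25798.33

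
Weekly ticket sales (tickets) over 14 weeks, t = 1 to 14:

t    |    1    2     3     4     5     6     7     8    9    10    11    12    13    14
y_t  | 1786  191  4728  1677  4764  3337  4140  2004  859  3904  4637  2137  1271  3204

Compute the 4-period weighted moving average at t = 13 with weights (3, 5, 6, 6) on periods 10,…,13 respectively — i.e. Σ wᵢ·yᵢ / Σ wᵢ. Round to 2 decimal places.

2767.25

Weighted sum: 3·3904 + 5·4637 + 6·2137 + 6·1271 = 11712 + 23185 + 12822 + 7626 = 55345
Weight total: 3 + 5 + 6 + 6 = 20
WMA = 55345 / 20 = 2767.25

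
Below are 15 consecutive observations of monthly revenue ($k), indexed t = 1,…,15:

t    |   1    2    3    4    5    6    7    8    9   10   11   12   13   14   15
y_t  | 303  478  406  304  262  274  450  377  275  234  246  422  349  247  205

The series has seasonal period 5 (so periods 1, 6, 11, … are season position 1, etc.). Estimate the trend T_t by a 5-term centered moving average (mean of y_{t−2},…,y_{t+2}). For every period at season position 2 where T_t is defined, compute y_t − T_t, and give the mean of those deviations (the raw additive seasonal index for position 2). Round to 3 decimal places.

Season position 2 occurs at t = 7, 12 (where T_t is defined).
t=7: T_7 = 327.60000; y_7 − T_7 = 450 − 327.60000 = 122.40000
t=12: T_12 = 299.60000; y_12 − T_12 = 422 − 299.60000 = 122.40000
Mean deviation: (122.40000 + 122.40000) / 2 = 122.400

122.400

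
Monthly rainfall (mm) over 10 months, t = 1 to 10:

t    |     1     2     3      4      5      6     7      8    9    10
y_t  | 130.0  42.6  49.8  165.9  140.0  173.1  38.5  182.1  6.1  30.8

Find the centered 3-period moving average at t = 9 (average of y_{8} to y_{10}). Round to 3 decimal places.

73.000

Sum of periods 8–10: 182.1 + 6.1 + 30.8 = 219.0
Divide by 3: 219.0 / 3 = 73.000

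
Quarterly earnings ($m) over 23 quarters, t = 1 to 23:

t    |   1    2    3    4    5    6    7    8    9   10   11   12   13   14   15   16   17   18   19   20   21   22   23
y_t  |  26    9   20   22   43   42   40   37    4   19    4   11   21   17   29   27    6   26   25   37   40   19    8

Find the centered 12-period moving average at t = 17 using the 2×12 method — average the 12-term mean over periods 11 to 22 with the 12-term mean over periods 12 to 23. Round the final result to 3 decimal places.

22.000

Sum over 11–22: 4 + 11 + 21 + 17 + 29 + 27 + 6 + 26 + 25 + 37 + 40 + 19 = 262
Sum over 12–23: 11 + 21 + 17 + 29 + 27 + 6 + 26 + 25 + 37 + 40 + 19 + 8 = 266
CMA at t=17 = (262 + 266) / (2·12) = 528 / 24 = 22.000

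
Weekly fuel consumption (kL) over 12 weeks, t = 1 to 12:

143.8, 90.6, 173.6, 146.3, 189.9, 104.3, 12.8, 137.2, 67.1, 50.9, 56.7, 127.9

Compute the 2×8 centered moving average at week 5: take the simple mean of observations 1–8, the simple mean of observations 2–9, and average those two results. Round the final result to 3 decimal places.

Sum over 1–8: 143.8 + 90.6 + 173.6 + 146.3 + 189.9 + 104.3 + 12.8 + 137.2 = 998.5
Sum over 2–9: 90.6 + 173.6 + 146.3 + 189.9 + 104.3 + 12.8 + 137.2 + 67.1 = 921.8
CMA at t=5 = (998.5 + 921.8) / (2·8) = 1920.3 / 16 = 120.019

120.019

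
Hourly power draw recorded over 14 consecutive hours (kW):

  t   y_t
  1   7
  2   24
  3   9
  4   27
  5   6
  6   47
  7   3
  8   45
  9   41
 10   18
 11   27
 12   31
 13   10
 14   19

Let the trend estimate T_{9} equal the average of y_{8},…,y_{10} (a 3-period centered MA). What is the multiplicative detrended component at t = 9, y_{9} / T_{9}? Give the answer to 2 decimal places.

Trend T_9 = (45 + 41 + 18) / 3 = 104/3 = 34.6667
Ratio to trend: 41 / 34.6667 = 1.18

1.18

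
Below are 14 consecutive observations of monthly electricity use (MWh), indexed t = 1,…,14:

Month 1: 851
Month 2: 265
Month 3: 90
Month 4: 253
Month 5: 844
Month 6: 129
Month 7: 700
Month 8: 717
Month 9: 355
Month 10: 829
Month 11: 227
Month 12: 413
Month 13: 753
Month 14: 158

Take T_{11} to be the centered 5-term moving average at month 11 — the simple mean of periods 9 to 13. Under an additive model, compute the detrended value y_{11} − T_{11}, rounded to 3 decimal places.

-288.400

Trend T_11 = (355 + 829 + 227 + 413 + 753) / 5 = 2577/5 = 515.40000
Detrended value: 227 − 515.40000 = -288.400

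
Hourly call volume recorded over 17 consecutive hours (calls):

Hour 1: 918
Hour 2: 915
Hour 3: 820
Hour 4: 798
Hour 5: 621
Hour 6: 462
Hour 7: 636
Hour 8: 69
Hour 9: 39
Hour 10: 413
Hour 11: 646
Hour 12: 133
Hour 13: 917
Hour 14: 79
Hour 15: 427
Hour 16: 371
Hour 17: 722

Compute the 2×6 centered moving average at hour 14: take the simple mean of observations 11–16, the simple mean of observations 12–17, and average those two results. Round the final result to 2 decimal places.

Sum over 11–16: 646 + 133 + 917 + 79 + 427 + 371 = 2573
Sum over 12–17: 133 + 917 + 79 + 427 + 371 + 722 = 2649
CMA at t=14 = (2573 + 2649) / (2·6) = 5222 / 12 = 435.17

435.17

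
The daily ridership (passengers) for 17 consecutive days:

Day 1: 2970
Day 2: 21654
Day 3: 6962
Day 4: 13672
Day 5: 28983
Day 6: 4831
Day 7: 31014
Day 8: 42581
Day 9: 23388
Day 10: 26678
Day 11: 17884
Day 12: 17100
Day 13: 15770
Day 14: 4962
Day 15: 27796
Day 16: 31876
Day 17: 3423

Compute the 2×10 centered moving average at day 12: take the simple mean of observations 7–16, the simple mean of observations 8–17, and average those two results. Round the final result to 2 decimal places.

22525.35

Sum over 7–16: 31014 + 42581 + 23388 + 26678 + 17884 + 17100 + 15770 + 4962 + 27796 + 31876 = 239049
Sum over 8–17: 42581 + 23388 + 26678 + 17884 + 17100 + 15770 + 4962 + 27796 + 31876 + 3423 = 211458
CMA at t=12 = (239049 + 211458) / (2·10) = 450507 / 20 = 22525.35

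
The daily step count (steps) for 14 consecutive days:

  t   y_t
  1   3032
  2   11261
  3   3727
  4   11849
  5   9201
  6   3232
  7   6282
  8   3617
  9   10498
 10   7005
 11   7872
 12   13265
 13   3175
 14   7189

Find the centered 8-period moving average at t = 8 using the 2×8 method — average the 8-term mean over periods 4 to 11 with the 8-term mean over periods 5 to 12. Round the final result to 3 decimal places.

Sum over 4–11: 11849 + 9201 + 3232 + 6282 + 3617 + 10498 + 7005 + 7872 = 59556
Sum over 5–12: 9201 + 3232 + 6282 + 3617 + 10498 + 7005 + 7872 + 13265 = 60972
CMA at t=8 = (59556 + 60972) / (2·8) = 120528 / 16 = 7533.000

7533.000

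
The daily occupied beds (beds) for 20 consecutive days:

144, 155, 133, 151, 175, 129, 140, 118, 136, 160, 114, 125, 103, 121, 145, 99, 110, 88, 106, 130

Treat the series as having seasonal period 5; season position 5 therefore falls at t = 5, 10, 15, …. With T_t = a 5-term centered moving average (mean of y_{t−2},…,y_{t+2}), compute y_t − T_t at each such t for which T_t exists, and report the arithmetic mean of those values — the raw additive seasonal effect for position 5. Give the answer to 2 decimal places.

29.40

Season position 5 occurs at t = 5, 10, 15 (where T_t is defined).
t=5: T_5 = 145.6000; y_5 − T_5 = 175 − 145.6000 = 29.4000
t=10: T_10 = 130.6000; y_10 − T_10 = 160 − 130.6000 = 29.4000
t=15: T_15 = 115.6000; y_15 − T_15 = 145 − 115.6000 = 29.4000
Mean deviation: (29.4000 + 29.4000 + 29.4000) / 3 = 29.40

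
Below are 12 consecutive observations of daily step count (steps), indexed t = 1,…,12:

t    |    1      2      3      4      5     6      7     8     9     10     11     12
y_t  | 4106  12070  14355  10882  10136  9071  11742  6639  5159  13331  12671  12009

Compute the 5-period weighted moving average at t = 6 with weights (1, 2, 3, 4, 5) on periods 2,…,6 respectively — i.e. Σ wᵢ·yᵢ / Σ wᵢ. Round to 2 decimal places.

Weighted sum: 1·12070 + 2·14355 + 3·10882 + 4·10136 + 5·9071 = 12070 + 28710 + 32646 + 40544 + 45355 = 159325
Weight total: 1 + 2 + 3 + 4 + 5 = 15
WMA = 159325 / 15 = 10621.67

10621.67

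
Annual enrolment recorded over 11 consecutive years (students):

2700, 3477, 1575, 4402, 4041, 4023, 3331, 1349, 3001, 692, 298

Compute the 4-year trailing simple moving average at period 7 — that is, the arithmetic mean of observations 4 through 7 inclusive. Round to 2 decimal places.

3949.25

Sum of periods 4–7: 4402 + 4041 + 4023 + 3331 = 15797
Divide by 4: 15797 / 4 = 3949.25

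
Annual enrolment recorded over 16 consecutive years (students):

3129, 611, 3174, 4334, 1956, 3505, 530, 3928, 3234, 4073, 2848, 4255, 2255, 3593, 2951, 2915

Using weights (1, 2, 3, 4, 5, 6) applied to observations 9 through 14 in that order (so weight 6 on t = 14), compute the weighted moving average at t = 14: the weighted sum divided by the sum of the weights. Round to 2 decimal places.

3322.71

Weighted sum: 1·3234 + 2·4073 + 3·2848 + 4·4255 + 5·2255 + 6·3593 = 3234 + 8146 + 8544 + 17020 + 11275 + 21558 = 69777
Weight total: 1 + 2 + 3 + 4 + 5 + 6 = 21
WMA = 69777 / 21 = 3322.71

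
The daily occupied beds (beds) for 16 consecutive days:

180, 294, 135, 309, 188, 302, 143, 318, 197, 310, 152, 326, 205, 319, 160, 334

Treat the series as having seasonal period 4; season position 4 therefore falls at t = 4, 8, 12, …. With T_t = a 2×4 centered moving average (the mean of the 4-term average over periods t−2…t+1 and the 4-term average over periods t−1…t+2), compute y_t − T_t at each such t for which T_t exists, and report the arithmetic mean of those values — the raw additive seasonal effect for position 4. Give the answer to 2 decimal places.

76.71

Season position 4 occurs at t = 4, 8, 12 (where T_t is defined).
t=4: T_4 = 232.5000; y_4 − T_4 = 309 − 232.5000 = 76.5000
t=8: T_8 = 241.0000; y_8 − T_8 = 318 − 241.0000 = 77.0000
t=12: T_12 = 249.3750; y_12 − T_12 = 326 − 249.3750 = 76.6250
Mean deviation: (76.5000 + 77.0000 + 76.6250) / 3 = 76.71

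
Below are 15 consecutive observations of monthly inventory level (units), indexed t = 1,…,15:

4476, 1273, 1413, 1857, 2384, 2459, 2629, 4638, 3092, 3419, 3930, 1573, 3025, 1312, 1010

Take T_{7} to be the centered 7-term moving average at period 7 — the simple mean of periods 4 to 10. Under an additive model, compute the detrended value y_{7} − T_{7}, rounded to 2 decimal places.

-296.43

Trend T_7 = (1857 + 2384 + 2459 + 2629 + 4638 + 3092 + 3419) / 7 = 20478/7 = 2925.4286
Detrended value: 2629 − 2925.4286 = -296.43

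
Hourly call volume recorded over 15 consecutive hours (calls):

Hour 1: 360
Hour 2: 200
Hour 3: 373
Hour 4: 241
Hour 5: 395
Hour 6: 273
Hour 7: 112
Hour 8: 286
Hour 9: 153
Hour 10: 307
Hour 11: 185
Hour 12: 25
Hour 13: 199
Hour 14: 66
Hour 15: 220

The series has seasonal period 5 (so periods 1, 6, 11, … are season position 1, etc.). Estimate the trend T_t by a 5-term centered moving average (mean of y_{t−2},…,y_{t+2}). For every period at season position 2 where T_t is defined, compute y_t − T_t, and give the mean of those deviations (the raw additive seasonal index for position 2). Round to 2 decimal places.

-131.60

Season position 2 occurs at t = 7, 12 (where T_t is defined).
t=7: T_7 = 243.8000; y_7 − T_7 = 112 − 243.8000 = -131.8000
t=12: T_12 = 156.4000; y_12 − T_12 = 25 − 156.4000 = -131.4000
Mean deviation: (-131.8000 + -131.4000) / 2 = -131.60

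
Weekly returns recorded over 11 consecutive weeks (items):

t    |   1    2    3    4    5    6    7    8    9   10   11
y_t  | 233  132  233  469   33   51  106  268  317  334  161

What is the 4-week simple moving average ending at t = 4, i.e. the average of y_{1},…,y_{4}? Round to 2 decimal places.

Sum of periods 1–4: 233 + 132 + 233 + 469 = 1067
Divide by 4: 1067 / 4 = 266.75

266.75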